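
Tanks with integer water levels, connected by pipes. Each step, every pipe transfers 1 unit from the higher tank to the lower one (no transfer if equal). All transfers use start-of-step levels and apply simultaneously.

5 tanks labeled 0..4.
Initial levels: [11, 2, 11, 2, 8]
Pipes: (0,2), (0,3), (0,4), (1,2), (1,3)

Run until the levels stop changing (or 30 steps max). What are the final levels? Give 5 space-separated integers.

Answer: 9 8 5 5 7

Derivation:
Step 1: flows [0=2,0->3,0->4,2->1,1=3] -> levels [9 3 10 3 9]
Step 2: flows [2->0,0->3,0=4,2->1,1=3] -> levels [9 4 8 4 9]
Step 3: flows [0->2,0->3,0=4,2->1,1=3] -> levels [7 5 8 5 9]
Step 4: flows [2->0,0->3,4->0,2->1,1=3] -> levels [8 6 6 6 8]
Step 5: flows [0->2,0->3,0=4,1=2,1=3] -> levels [6 6 7 7 8]
Step 6: flows [2->0,3->0,4->0,2->1,3->1] -> levels [9 8 5 5 7]
Step 7: flows [0->2,0->3,0->4,1->2,1->3] -> levels [6 6 7 7 8]
  -> period-2 cycle: step 7 state = step 5 state; never stabilizes
  -> state at step 30: (30-5) mod 2 = 1, same as step 6 -> [9 8 5 5 7]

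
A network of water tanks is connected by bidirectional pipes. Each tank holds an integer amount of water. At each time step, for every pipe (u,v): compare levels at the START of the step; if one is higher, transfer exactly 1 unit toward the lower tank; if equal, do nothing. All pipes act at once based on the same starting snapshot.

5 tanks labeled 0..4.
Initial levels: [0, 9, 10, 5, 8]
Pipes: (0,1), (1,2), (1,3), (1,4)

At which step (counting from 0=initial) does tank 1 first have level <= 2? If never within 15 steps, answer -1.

Answer: -1

Derivation:
Step 1: flows [1->0,2->1,1->3,1->4] -> levels [1 7 9 6 9]
Step 2: flows [1->0,2->1,1->3,4->1] -> levels [2 7 8 7 8]
Step 3: flows [1->0,2->1,1=3,4->1] -> levels [3 8 7 7 7]
Step 4: flows [1->0,1->2,1->3,1->4] -> levels [4 4 8 8 8]
Step 5: flows [0=1,2->1,3->1,4->1] -> levels [4 7 7 7 7]
Step 6: flows [1->0,1=2,1=3,1=4] -> levels [5 6 7 7 7]
Step 7: flows [1->0,2->1,3->1,4->1] -> levels [6 8 6 6 6]
Step 8: flows [1->0,1->2,1->3,1->4] -> levels [7 4 7 7 7]
Step 9: flows [0->1,2->1,3->1,4->1] -> levels [6 8 6 6 6]
  -> period-2 cycle (repeats step 7); tank 1 never drops to <=2
Tank 1 never reaches <=2 within 15 steps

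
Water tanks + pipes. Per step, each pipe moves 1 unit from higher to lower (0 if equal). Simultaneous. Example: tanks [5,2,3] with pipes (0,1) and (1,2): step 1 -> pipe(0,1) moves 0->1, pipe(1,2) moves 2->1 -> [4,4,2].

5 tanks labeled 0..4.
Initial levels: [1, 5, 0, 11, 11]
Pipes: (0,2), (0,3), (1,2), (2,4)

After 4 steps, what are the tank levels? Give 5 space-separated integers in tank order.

Step 1: flows [0->2,3->0,1->2,4->2] -> levels [1 4 3 10 10]
Step 2: flows [2->0,3->0,1->2,4->2] -> levels [3 3 4 9 9]
Step 3: flows [2->0,3->0,2->1,4->2] -> levels [5 4 3 8 8]
Step 4: flows [0->2,3->0,1->2,4->2] -> levels [5 3 6 7 7]

Answer: 5 3 6 7 7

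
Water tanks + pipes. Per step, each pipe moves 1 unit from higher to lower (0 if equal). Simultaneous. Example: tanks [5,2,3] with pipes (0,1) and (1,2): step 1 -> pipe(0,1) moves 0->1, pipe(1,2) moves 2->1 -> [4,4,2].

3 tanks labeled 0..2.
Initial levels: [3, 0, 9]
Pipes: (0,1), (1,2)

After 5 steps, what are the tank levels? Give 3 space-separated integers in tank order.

Answer: 4 4 4

Derivation:
Step 1: flows [0->1,2->1] -> levels [2 2 8]
Step 2: flows [0=1,2->1] -> levels [2 3 7]
Step 3: flows [1->0,2->1] -> levels [3 3 6]
Step 4: flows [0=1,2->1] -> levels [3 4 5]
Step 5: flows [1->0,2->1] -> levels [4 4 4]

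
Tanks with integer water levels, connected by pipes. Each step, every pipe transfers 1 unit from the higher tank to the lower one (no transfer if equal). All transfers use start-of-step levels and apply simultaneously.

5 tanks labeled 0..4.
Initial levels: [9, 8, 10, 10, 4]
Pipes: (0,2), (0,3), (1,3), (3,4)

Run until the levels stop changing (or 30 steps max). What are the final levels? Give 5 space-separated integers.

Answer: 7 8 9 9 8

Derivation:
Step 1: flows [2->0,3->0,3->1,3->4] -> levels [11 9 9 7 5]
Step 2: flows [0->2,0->3,1->3,3->4] -> levels [9 8 10 8 6]
Step 3: flows [2->0,0->3,1=3,3->4] -> levels [9 8 9 8 7]
Step 4: flows [0=2,0->3,1=3,3->4] -> levels [8 8 9 8 8]
Step 5: flows [2->0,0=3,1=3,3=4] -> levels [9 8 8 8 8]
Step 6: flows [0->2,0->3,1=3,3=4] -> levels [7 8 9 9 8]
Step 7: flows [2->0,3->0,3->1,3->4] -> levels [9 9 8 6 9]
Step 8: flows [0->2,0->3,1->3,4->3] -> levels [7 8 9 9 8]
  -> period-2 cycle: step 8 state = step 6 state; never stabilizes
  -> state at step 30: (30-6) mod 2 = 0, same as step 6 -> [7 8 9 9 8]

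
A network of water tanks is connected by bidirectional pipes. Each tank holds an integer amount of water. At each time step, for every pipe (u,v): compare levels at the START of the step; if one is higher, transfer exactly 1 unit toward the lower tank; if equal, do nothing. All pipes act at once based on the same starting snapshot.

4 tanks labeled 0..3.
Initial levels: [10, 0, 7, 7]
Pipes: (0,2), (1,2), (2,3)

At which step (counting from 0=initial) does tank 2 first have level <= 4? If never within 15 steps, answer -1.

Step 1: flows [0->2,2->1,2=3] -> levels [9 1 7 7]
Step 2: flows [0->2,2->1,2=3] -> levels [8 2 7 7]
Step 3: flows [0->2,2->1,2=3] -> levels [7 3 7 7]
Step 4: flows [0=2,2->1,2=3] -> levels [7 4 6 7]
Step 5: flows [0->2,2->1,3->2] -> levels [6 5 7 6]
Step 6: flows [2->0,2->1,2->3] -> levels [7 6 4 7]
Tank 2 first reaches <=4 at step 6

Answer: 6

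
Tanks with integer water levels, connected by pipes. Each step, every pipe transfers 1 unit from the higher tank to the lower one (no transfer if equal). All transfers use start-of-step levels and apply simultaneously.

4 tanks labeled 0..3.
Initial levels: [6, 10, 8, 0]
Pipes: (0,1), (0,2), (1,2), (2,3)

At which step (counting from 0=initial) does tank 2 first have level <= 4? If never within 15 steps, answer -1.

Step 1: flows [1->0,2->0,1->2,2->3] -> levels [8 8 7 1]
Step 2: flows [0=1,0->2,1->2,2->3] -> levels [7 7 8 2]
Step 3: flows [0=1,2->0,2->1,2->3] -> levels [8 8 5 3]
Step 4: flows [0=1,0->2,1->2,2->3] -> levels [7 7 6 4]
Step 5: flows [0=1,0->2,1->2,2->3] -> levels [6 6 7 5]
Step 6: flows [0=1,2->0,2->1,2->3] -> levels [7 7 4 6]
Tank 2 first reaches <=4 at step 6

Answer: 6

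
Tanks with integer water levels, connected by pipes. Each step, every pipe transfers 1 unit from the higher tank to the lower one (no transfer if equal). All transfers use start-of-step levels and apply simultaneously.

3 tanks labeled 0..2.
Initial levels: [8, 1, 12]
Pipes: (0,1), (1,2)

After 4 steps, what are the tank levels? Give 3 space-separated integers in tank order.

Answer: 6 7 8

Derivation:
Step 1: flows [0->1,2->1] -> levels [7 3 11]
Step 2: flows [0->1,2->1] -> levels [6 5 10]
Step 3: flows [0->1,2->1] -> levels [5 7 9]
Step 4: flows [1->0,2->1] -> levels [6 7 8]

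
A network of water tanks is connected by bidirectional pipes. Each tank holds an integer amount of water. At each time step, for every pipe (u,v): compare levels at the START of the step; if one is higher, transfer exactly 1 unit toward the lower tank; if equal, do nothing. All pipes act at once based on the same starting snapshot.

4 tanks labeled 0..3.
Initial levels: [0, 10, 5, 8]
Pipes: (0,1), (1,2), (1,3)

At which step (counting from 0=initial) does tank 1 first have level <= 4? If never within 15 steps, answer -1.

Step 1: flows [1->0,1->2,1->3] -> levels [1 7 6 9]
Step 2: flows [1->0,1->2,3->1] -> levels [2 6 7 8]
Step 3: flows [1->0,2->1,3->1] -> levels [3 7 6 7]
Step 4: flows [1->0,1->2,1=3] -> levels [4 5 7 7]
Step 5: flows [1->0,2->1,3->1] -> levels [5 6 6 6]
Step 6: flows [1->0,1=2,1=3] -> levels [6 5 6 6]
Step 7: flows [0->1,2->1,3->1] -> levels [5 8 5 5]
Step 8: flows [1->0,1->2,1->3] -> levels [6 5 6 6]
  -> period-2 cycle (repeats step 6); tank 1 never drops to <=4
Tank 1 never reaches <=4 within 15 steps

Answer: -1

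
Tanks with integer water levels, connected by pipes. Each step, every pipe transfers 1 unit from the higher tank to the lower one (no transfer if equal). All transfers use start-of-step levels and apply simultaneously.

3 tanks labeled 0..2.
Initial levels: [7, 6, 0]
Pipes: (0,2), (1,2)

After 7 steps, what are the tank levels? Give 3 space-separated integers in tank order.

Step 1: flows [0->2,1->2] -> levels [6 5 2]
Step 2: flows [0->2,1->2] -> levels [5 4 4]
Step 3: flows [0->2,1=2] -> levels [4 4 5]
Step 4: flows [2->0,2->1] -> levels [5 5 3]
Step 5: flows [0->2,1->2] -> levels [4 4 5]
  -> period-2 cycle: step 5 state = step 3 state
  -> state at step 7: (7-3) mod 2 = 0, same as step 3 -> [4 4 5]

Answer: 4 4 5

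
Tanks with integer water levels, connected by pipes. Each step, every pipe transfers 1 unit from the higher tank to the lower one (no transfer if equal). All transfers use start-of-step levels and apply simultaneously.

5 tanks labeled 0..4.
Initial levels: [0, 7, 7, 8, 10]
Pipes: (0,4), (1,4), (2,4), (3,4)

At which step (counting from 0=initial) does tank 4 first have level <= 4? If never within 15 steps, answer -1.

Step 1: flows [4->0,4->1,4->2,4->3] -> levels [1 8 8 9 6]
Step 2: flows [4->0,1->4,2->4,3->4] -> levels [2 7 7 8 8]
Step 3: flows [4->0,4->1,4->2,3=4] -> levels [3 8 8 8 5]
Step 4: flows [4->0,1->4,2->4,3->4] -> levels [4 7 7 7 7]
Step 5: flows [4->0,1=4,2=4,3=4] -> levels [5 7 7 7 6]
Step 6: flows [4->0,1->4,2->4,3->4] -> levels [6 6 6 6 8]
Step 7: flows [4->0,4->1,4->2,4->3] -> levels [7 7 7 7 4]
Tank 4 first reaches <=4 at step 7

Answer: 7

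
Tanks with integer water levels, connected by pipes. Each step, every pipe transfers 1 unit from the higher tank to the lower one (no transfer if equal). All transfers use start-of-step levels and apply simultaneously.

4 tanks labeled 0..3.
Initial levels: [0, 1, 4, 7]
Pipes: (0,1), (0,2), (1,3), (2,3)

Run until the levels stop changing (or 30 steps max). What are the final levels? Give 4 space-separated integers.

Step 1: flows [1->0,2->0,3->1,3->2] -> levels [2 1 4 5]
Step 2: flows [0->1,2->0,3->1,3->2] -> levels [2 3 4 3]
Step 3: flows [1->0,2->0,1=3,2->3] -> levels [4 2 2 4]
Step 4: flows [0->1,0->2,3->1,3->2] -> levels [2 4 4 2]
Step 5: flows [1->0,2->0,1->3,2->3] -> levels [4 2 2 4]
  -> period-2 cycle: step 5 state = step 3 state; never stabilizes
  -> state at step 30: (30-3) mod 2 = 1, same as step 4 -> [2 4 4 2]

Answer: 2 4 4 2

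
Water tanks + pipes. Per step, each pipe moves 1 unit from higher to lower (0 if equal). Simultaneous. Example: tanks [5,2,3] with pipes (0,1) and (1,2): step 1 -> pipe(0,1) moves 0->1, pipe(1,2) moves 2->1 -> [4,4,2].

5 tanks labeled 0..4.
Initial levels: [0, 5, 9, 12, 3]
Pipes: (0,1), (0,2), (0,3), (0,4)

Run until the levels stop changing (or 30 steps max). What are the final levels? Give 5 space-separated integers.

Step 1: flows [1->0,2->0,3->0,4->0] -> levels [4 4 8 11 2]
Step 2: flows [0=1,2->0,3->0,0->4] -> levels [5 4 7 10 3]
Step 3: flows [0->1,2->0,3->0,0->4] -> levels [5 5 6 9 4]
Step 4: flows [0=1,2->0,3->0,0->4] -> levels [6 5 5 8 5]
Step 5: flows [0->1,0->2,3->0,0->4] -> levels [4 6 6 7 6]
Step 6: flows [1->0,2->0,3->0,4->0] -> levels [8 5 5 6 5]
Step 7: flows [0->1,0->2,0->3,0->4] -> levels [4 6 6 7 6]
  -> period-2 cycle: step 7 state = step 5 state; never stabilizes
  -> state at step 30: (30-5) mod 2 = 1, same as step 6 -> [8 5 5 6 5]

Answer: 8 5 5 6 5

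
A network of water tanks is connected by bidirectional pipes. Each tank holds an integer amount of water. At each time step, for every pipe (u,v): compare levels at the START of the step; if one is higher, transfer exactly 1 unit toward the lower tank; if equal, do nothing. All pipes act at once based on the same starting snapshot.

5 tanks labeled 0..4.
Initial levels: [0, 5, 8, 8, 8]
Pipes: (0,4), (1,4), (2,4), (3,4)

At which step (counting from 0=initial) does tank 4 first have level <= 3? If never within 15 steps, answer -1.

Step 1: flows [4->0,4->1,2=4,3=4] -> levels [1 6 8 8 6]
Step 2: flows [4->0,1=4,2->4,3->4] -> levels [2 6 7 7 7]
Step 3: flows [4->0,4->1,2=4,3=4] -> levels [3 7 7 7 5]
Step 4: flows [4->0,1->4,2->4,3->4] -> levels [4 6 6 6 7]
Step 5: flows [4->0,4->1,4->2,4->3] -> levels [5 7 7 7 3]
Tank 4 first reaches <=3 at step 5

Answer: 5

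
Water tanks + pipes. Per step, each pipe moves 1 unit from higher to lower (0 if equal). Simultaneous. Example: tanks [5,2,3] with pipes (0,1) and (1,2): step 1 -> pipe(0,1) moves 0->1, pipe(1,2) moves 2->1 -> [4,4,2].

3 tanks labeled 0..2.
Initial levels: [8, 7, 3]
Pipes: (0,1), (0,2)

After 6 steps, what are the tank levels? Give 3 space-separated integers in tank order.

Answer: 6 6 6

Derivation:
Step 1: flows [0->1,0->2] -> levels [6 8 4]
Step 2: flows [1->0,0->2] -> levels [6 7 5]
Step 3: flows [1->0,0->2] -> levels [6 6 6]
Step 4: flows [0=1,0=2] -> levels [6 6 6]
  -> stable; steps 5..6 unchanged -> [6 6 6]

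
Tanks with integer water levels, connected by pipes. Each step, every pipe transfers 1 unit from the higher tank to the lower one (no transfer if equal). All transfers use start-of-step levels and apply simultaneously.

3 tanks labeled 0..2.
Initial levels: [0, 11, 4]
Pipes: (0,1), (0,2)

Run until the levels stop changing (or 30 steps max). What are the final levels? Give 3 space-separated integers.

Answer: 5 5 5

Derivation:
Step 1: flows [1->0,2->0] -> levels [2 10 3]
Step 2: flows [1->0,2->0] -> levels [4 9 2]
Step 3: flows [1->0,0->2] -> levels [4 8 3]
Step 4: flows [1->0,0->2] -> levels [4 7 4]
Step 5: flows [1->0,0=2] -> levels [5 6 4]
Step 6: flows [1->0,0->2] -> levels [5 5 5]
Step 7: flows [0=1,0=2] -> levels [5 5 5]
  -> stable (no change)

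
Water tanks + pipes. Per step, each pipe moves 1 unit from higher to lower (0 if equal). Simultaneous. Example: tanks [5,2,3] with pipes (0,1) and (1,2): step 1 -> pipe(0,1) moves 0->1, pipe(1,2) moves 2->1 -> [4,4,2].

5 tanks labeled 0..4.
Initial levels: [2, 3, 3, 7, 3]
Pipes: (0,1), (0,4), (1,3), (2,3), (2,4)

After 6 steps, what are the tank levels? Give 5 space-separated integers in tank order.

Step 1: flows [1->0,4->0,3->1,3->2,2=4] -> levels [4 3 4 5 2]
Step 2: flows [0->1,0->4,3->1,3->2,2->4] -> levels [2 5 4 3 4]
Step 3: flows [1->0,4->0,1->3,2->3,2=4] -> levels [4 3 3 5 3]
Step 4: flows [0->1,0->4,3->1,3->2,2=4] -> levels [2 5 4 3 4]
  -> period-2 cycle: step 4 state = step 2 state
  -> state at step 6: (6-2) mod 2 = 0, same as step 2 -> [2 5 4 3 4]

Answer: 2 5 4 3 4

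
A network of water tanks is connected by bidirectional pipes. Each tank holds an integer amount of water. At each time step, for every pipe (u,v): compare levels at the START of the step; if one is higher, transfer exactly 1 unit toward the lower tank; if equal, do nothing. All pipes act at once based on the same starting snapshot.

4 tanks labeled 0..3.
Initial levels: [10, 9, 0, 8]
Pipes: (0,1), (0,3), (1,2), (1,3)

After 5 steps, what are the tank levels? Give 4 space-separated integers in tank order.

Step 1: flows [0->1,0->3,1->2,1->3] -> levels [8 8 1 10]
Step 2: flows [0=1,3->0,1->2,3->1] -> levels [9 8 2 8]
Step 3: flows [0->1,0->3,1->2,1=3] -> levels [7 8 3 9]
Step 4: flows [1->0,3->0,1->2,3->1] -> levels [9 7 4 7]
Step 5: flows [0->1,0->3,1->2,1=3] -> levels [7 7 5 8]

Answer: 7 7 5 8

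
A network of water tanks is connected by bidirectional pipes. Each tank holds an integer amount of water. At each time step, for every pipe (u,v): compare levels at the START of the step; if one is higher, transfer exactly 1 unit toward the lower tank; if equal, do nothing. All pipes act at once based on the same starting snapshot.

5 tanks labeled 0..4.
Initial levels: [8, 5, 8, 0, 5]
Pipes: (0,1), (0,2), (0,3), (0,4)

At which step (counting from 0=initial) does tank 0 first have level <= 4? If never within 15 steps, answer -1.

Answer: 3

Derivation:
Step 1: flows [0->1,0=2,0->3,0->4] -> levels [5 6 8 1 6]
Step 2: flows [1->0,2->0,0->3,4->0] -> levels [7 5 7 2 5]
Step 3: flows [0->1,0=2,0->3,0->4] -> levels [4 6 7 3 6]
Tank 0 first reaches <=4 at step 3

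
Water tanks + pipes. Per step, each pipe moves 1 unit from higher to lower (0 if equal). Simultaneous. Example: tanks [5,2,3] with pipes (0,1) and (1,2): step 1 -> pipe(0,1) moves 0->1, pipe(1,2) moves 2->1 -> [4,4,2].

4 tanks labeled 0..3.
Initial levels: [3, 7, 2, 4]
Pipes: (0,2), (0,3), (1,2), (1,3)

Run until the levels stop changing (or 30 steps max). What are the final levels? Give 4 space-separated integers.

Step 1: flows [0->2,3->0,1->2,1->3] -> levels [3 5 4 4]
Step 2: flows [2->0,3->0,1->2,1->3] -> levels [5 3 4 4]
Step 3: flows [0->2,0->3,2->1,3->1] -> levels [3 5 4 4]
  -> period-2 cycle: step 3 state = step 1 state; never stabilizes
  -> state at step 30: (30-1) mod 2 = 1, same as step 2 -> [5 3 4 4]

Answer: 5 3 4 4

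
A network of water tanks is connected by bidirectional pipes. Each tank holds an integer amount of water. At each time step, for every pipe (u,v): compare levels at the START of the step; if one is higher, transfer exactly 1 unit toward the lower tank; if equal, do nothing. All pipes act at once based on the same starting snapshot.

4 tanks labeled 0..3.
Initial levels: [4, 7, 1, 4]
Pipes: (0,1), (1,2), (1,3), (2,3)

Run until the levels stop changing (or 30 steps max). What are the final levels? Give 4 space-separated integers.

Step 1: flows [1->0,1->2,1->3,3->2] -> levels [5 4 3 4]
Step 2: flows [0->1,1->2,1=3,3->2] -> levels [4 4 5 3]
Step 3: flows [0=1,2->1,1->3,2->3] -> levels [4 4 3 5]
Step 4: flows [0=1,1->2,3->1,3->2] -> levels [4 4 5 3]
  -> period-2 cycle: step 4 state = step 2 state; never stabilizes
  -> state at step 30: (30-2) mod 2 = 0, same as step 2 -> [4 4 5 3]

Answer: 4 4 5 3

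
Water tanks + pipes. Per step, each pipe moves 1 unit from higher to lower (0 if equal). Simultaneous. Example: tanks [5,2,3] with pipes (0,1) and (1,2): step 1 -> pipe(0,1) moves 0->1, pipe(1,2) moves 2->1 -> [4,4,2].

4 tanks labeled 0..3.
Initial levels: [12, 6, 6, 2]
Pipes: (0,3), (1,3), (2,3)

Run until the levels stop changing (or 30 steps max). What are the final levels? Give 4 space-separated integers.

Answer: 6 6 6 8

Derivation:
Step 1: flows [0->3,1->3,2->3] -> levels [11 5 5 5]
Step 2: flows [0->3,1=3,2=3] -> levels [10 5 5 6]
Step 3: flows [0->3,3->1,3->2] -> levels [9 6 6 5]
Step 4: flows [0->3,1->3,2->3] -> levels [8 5 5 8]
Step 5: flows [0=3,3->1,3->2] -> levels [8 6 6 6]
Step 6: flows [0->3,1=3,2=3] -> levels [7 6 6 7]
Step 7: flows [0=3,3->1,3->2] -> levels [7 7 7 5]
Step 8: flows [0->3,1->3,2->3] -> levels [6 6 6 8]
Step 9: flows [3->0,3->1,3->2] -> levels [7 7 7 5]
  -> period-2 cycle: step 9 state = step 7 state; never stabilizes
  -> state at step 30: (30-7) mod 2 = 1, same as step 8 -> [6 6 6 8]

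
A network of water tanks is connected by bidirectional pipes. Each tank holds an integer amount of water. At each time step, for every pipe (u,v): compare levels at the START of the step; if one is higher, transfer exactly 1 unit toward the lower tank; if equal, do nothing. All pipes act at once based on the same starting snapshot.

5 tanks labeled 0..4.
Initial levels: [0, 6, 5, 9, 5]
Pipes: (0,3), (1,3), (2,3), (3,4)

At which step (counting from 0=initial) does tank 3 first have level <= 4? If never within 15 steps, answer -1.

Step 1: flows [3->0,3->1,3->2,3->4] -> levels [1 7 6 5 6]
Step 2: flows [3->0,1->3,2->3,4->3] -> levels [2 6 5 7 5]
Step 3: flows [3->0,3->1,3->2,3->4] -> levels [3 7 6 3 6]
Tank 3 first reaches <=4 at step 3

Answer: 3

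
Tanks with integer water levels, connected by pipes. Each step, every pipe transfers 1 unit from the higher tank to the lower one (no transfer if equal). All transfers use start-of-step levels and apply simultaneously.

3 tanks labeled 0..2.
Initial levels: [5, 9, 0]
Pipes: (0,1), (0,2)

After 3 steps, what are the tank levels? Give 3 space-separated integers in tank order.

Answer: 5 6 3

Derivation:
Step 1: flows [1->0,0->2] -> levels [5 8 1]
Step 2: flows [1->0,0->2] -> levels [5 7 2]
Step 3: flows [1->0,0->2] -> levels [5 6 3]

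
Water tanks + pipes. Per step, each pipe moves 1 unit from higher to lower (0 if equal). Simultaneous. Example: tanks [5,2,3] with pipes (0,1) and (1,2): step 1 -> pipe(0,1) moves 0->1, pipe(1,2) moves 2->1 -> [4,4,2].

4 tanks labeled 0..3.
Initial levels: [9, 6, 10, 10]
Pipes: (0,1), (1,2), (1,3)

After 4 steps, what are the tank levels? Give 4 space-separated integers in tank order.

Answer: 9 8 9 9

Derivation:
Step 1: flows [0->1,2->1,3->1] -> levels [8 9 9 9]
Step 2: flows [1->0,1=2,1=3] -> levels [9 8 9 9]
Step 3: flows [0->1,2->1,3->1] -> levels [8 11 8 8]
Step 4: flows [1->0,1->2,1->3] -> levels [9 8 9 9]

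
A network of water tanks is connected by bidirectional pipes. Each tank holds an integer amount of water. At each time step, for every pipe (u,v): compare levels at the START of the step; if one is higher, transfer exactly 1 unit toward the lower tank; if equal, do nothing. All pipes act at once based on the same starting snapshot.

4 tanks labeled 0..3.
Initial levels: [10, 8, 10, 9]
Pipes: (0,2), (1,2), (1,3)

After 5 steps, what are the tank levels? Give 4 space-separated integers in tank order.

Answer: 10 10 9 8

Derivation:
Step 1: flows [0=2,2->1,3->1] -> levels [10 10 9 8]
Step 2: flows [0->2,1->2,1->3] -> levels [9 8 11 9]
Step 3: flows [2->0,2->1,3->1] -> levels [10 10 9 8]
  -> period-2 cycle: step 3 state = step 1 state
  -> state at step 5: (5-1) mod 2 = 0, same as step 1 -> [10 10 9 8]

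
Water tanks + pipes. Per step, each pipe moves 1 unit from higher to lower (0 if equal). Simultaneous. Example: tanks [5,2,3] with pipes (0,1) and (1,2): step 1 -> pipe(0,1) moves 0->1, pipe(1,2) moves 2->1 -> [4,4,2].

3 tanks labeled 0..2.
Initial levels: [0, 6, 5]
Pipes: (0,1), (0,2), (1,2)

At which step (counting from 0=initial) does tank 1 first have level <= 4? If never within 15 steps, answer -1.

Answer: 1

Derivation:
Step 1: flows [1->0,2->0,1->2] -> levels [2 4 5]
Tank 1 first reaches <=4 at step 1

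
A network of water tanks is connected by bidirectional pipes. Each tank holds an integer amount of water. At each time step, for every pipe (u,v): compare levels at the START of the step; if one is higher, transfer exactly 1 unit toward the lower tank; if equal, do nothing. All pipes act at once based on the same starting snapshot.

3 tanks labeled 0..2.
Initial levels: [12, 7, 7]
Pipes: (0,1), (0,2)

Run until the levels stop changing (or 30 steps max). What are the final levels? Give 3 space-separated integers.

Step 1: flows [0->1,0->2] -> levels [10 8 8]
Step 2: flows [0->1,0->2] -> levels [8 9 9]
Step 3: flows [1->0,2->0] -> levels [10 8 8]
  -> period-2 cycle: step 3 state = step 1 state; never stabilizes
  -> state at step 30: (30-1) mod 2 = 1, same as step 2 -> [8 9 9]

Answer: 8 9 9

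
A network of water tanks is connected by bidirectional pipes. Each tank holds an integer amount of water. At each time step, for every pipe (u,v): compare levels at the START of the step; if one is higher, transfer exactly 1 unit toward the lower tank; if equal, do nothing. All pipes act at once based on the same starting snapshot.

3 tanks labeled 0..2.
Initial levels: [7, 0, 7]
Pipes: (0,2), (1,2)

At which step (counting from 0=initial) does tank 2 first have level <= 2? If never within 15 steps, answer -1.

Step 1: flows [0=2,2->1] -> levels [7 1 6]
Step 2: flows [0->2,2->1] -> levels [6 2 6]
Step 3: flows [0=2,2->1] -> levels [6 3 5]
Step 4: flows [0->2,2->1] -> levels [5 4 5]
Step 5: flows [0=2,2->1] -> levels [5 5 4]
Step 6: flows [0->2,1->2] -> levels [4 4 6]
Step 7: flows [2->0,2->1] -> levels [5 5 4]
  -> period-2 cycle (repeats step 5); tank 2 never drops to <=2
Tank 2 never reaches <=2 within 15 steps

Answer: -1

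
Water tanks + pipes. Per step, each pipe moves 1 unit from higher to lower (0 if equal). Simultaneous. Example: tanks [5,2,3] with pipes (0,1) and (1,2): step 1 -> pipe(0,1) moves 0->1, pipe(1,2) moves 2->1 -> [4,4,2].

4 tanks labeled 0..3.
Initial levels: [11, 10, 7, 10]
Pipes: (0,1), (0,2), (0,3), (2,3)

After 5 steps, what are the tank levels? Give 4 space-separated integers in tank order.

Step 1: flows [0->1,0->2,0->3,3->2] -> levels [8 11 9 10]
Step 2: flows [1->0,2->0,3->0,3->2] -> levels [11 10 9 8]
Step 3: flows [0->1,0->2,0->3,2->3] -> levels [8 11 9 10]
  -> period-2 cycle: step 3 state = step 1 state
  -> state at step 5: (5-1) mod 2 = 0, same as step 1 -> [8 11 9 10]

Answer: 8 11 9 10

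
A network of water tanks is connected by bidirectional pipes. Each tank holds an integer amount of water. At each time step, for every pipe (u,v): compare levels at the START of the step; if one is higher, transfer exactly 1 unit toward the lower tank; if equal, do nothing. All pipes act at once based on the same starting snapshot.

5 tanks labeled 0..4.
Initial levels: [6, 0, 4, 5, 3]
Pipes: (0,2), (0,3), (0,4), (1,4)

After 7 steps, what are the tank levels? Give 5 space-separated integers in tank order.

Answer: 2 2 5 5 4

Derivation:
Step 1: flows [0->2,0->3,0->4,4->1] -> levels [3 1 5 6 3]
Step 2: flows [2->0,3->0,0=4,4->1] -> levels [5 2 4 5 2]
Step 3: flows [0->2,0=3,0->4,1=4] -> levels [3 2 5 5 3]
Step 4: flows [2->0,3->0,0=4,4->1] -> levels [5 3 4 4 2]
Step 5: flows [0->2,0->3,0->4,1->4] -> levels [2 2 5 5 4]
Step 6: flows [2->0,3->0,4->0,4->1] -> levels [5 3 4 4 2]
  -> period-2 cycle: step 6 state = step 4 state
  -> state at step 7: (7-4) mod 2 = 1, same as step 5 -> [2 2 5 5 4]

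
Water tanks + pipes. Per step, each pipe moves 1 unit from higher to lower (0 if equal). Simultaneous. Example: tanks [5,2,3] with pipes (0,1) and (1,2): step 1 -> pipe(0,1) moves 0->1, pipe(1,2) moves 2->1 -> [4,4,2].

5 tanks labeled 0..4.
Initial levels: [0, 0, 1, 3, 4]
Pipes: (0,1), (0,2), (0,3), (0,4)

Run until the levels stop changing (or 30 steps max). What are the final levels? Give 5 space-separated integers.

Step 1: flows [0=1,2->0,3->0,4->0] -> levels [3 0 0 2 3]
Step 2: flows [0->1,0->2,0->3,0=4] -> levels [0 1 1 3 3]
Step 3: flows [1->0,2->0,3->0,4->0] -> levels [4 0 0 2 2]
Step 4: flows [0->1,0->2,0->3,0->4] -> levels [0 1 1 3 3]
  -> period-2 cycle: step 4 state = step 2 state; never stabilizes
  -> state at step 30: (30-2) mod 2 = 0, same as step 2 -> [0 1 1 3 3]

Answer: 0 1 1 3 3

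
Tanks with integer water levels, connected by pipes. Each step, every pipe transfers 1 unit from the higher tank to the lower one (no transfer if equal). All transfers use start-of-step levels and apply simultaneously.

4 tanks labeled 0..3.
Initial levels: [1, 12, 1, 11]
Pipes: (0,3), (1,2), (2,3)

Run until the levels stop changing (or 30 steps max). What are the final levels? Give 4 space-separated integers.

Step 1: flows [3->0,1->2,3->2] -> levels [2 11 3 9]
Step 2: flows [3->0,1->2,3->2] -> levels [3 10 5 7]
Step 3: flows [3->0,1->2,3->2] -> levels [4 9 7 5]
Step 4: flows [3->0,1->2,2->3] -> levels [5 8 7 5]
Step 5: flows [0=3,1->2,2->3] -> levels [5 7 7 6]
Step 6: flows [3->0,1=2,2->3] -> levels [6 7 6 6]
Step 7: flows [0=3,1->2,2=3] -> levels [6 6 7 6]
Step 8: flows [0=3,2->1,2->3] -> levels [6 7 5 7]
Step 9: flows [3->0,1->2,3->2] -> levels [7 6 7 5]
Step 10: flows [0->3,2->1,2->3] -> levels [6 7 5 7]
  -> period-2 cycle: step 10 state = step 8 state; never stabilizes
  -> state at step 30: (30-8) mod 2 = 0, same as step 8 -> [6 7 5 7]

Answer: 6 7 5 7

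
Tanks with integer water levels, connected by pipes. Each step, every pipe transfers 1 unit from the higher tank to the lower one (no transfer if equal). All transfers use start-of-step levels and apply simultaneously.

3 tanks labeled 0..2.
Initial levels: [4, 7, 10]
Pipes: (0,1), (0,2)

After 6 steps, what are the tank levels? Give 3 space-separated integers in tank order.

Step 1: flows [1->0,2->0] -> levels [6 6 9]
Step 2: flows [0=1,2->0] -> levels [7 6 8]
Step 3: flows [0->1,2->0] -> levels [7 7 7]
Step 4: flows [0=1,0=2] -> levels [7 7 7]
  -> stable; steps 5..6 unchanged -> [7 7 7]

Answer: 7 7 7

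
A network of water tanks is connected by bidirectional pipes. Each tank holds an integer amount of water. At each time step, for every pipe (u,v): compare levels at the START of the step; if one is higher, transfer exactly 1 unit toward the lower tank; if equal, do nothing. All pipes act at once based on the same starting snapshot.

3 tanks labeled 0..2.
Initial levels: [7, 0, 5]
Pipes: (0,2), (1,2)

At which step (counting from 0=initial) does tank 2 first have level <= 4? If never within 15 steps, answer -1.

Step 1: flows [0->2,2->1] -> levels [6 1 5]
Step 2: flows [0->2,2->1] -> levels [5 2 5]
Step 3: flows [0=2,2->1] -> levels [5 3 4]
Tank 2 first reaches <=4 at step 3

Answer: 3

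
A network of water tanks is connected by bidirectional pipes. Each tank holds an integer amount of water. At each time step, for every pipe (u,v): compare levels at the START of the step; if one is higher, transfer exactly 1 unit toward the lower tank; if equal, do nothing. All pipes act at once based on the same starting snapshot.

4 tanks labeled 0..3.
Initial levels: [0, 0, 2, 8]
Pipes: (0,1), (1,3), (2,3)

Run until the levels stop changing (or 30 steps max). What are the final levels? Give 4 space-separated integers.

Step 1: flows [0=1,3->1,3->2] -> levels [0 1 3 6]
Step 2: flows [1->0,3->1,3->2] -> levels [1 1 4 4]
Step 3: flows [0=1,3->1,2=3] -> levels [1 2 4 3]
Step 4: flows [1->0,3->1,2->3] -> levels [2 2 3 3]
Step 5: flows [0=1,3->1,2=3] -> levels [2 3 3 2]
Step 6: flows [1->0,1->3,2->3] -> levels [3 1 2 4]
Step 7: flows [0->1,3->1,3->2] -> levels [2 3 3 2]
  -> period-2 cycle: step 7 state = step 5 state; never stabilizes
  -> state at step 30: (30-5) mod 2 = 1, same as step 6 -> [3 1 2 4]

Answer: 3 1 2 4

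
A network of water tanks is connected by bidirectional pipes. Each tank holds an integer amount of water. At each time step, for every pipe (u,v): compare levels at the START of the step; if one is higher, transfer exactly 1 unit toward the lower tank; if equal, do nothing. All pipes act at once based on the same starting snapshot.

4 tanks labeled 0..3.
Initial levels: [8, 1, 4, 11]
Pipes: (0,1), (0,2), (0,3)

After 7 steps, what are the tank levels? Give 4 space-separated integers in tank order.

Answer: 6 6 6 6

Derivation:
Step 1: flows [0->1,0->2,3->0] -> levels [7 2 5 10]
Step 2: flows [0->1,0->2,3->0] -> levels [6 3 6 9]
Step 3: flows [0->1,0=2,3->0] -> levels [6 4 6 8]
Step 4: flows [0->1,0=2,3->0] -> levels [6 5 6 7]
Step 5: flows [0->1,0=2,3->0] -> levels [6 6 6 6]
Step 6: flows [0=1,0=2,0=3] -> levels [6 6 6 6]
  -> stable; steps 7..7 unchanged -> [6 6 6 6]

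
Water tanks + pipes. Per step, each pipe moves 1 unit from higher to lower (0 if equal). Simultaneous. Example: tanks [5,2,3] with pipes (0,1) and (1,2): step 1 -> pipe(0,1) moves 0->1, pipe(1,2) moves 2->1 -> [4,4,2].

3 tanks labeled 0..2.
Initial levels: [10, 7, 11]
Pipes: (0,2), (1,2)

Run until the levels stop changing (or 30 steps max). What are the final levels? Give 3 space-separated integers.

Step 1: flows [2->0,2->1] -> levels [11 8 9]
Step 2: flows [0->2,2->1] -> levels [10 9 9]
Step 3: flows [0->2,1=2] -> levels [9 9 10]
Step 4: flows [2->0,2->1] -> levels [10 10 8]
Step 5: flows [0->2,1->2] -> levels [9 9 10]
  -> period-2 cycle: step 5 state = step 3 state; never stabilizes
  -> state at step 30: (30-3) mod 2 = 1, same as step 4 -> [10 10 8]

Answer: 10 10 8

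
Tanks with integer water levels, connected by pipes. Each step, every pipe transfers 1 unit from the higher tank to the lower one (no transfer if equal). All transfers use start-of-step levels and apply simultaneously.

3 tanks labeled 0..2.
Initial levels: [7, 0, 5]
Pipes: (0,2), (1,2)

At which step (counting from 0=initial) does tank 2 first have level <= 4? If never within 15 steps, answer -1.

Step 1: flows [0->2,2->1] -> levels [6 1 5]
Step 2: flows [0->2,2->1] -> levels [5 2 5]
Step 3: flows [0=2,2->1] -> levels [5 3 4]
Tank 2 first reaches <=4 at step 3

Answer: 3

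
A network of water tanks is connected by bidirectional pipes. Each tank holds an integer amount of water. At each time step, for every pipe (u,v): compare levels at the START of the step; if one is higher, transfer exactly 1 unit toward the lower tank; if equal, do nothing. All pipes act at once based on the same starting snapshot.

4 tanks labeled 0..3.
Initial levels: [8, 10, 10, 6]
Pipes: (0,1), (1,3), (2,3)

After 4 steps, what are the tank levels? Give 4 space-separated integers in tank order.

Step 1: flows [1->0,1->3,2->3] -> levels [9 8 9 8]
Step 2: flows [0->1,1=3,2->3] -> levels [8 9 8 9]
Step 3: flows [1->0,1=3,3->2] -> levels [9 8 9 8]
  -> period-2 cycle: step 3 state = step 1 state
  -> state at step 4: (4-1) mod 2 = 1, same as step 2 -> [8 9 8 9]

Answer: 8 9 8 9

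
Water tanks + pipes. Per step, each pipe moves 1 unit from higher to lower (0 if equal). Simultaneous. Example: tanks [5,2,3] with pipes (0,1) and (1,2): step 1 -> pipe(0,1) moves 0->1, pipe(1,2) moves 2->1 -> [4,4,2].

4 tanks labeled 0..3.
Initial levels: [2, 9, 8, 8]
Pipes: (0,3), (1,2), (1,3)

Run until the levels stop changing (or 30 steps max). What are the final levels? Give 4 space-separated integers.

Step 1: flows [3->0,1->2,1->3] -> levels [3 7 9 8]
Step 2: flows [3->0,2->1,3->1] -> levels [4 9 8 6]
Step 3: flows [3->0,1->2,1->3] -> levels [5 7 9 6]
Step 4: flows [3->0,2->1,1->3] -> levels [6 7 8 6]
Step 5: flows [0=3,2->1,1->3] -> levels [6 7 7 7]
Step 6: flows [3->0,1=2,1=3] -> levels [7 7 7 6]
Step 7: flows [0->3,1=2,1->3] -> levels [6 6 7 8]
Step 8: flows [3->0,2->1,3->1] -> levels [7 8 6 6]
Step 9: flows [0->3,1->2,1->3] -> levels [6 6 7 8]
  -> period-2 cycle: step 9 state = step 7 state; never stabilizes
  -> state at step 30: (30-7) mod 2 = 1, same as step 8 -> [7 8 6 6]

Answer: 7 8 6 6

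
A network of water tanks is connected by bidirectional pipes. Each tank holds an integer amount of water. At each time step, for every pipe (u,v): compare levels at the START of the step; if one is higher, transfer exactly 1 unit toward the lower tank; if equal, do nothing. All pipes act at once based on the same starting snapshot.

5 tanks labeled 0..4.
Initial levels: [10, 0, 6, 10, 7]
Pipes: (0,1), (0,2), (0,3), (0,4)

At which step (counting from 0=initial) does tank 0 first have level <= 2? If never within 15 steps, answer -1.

Answer: -1

Derivation:
Step 1: flows [0->1,0->2,0=3,0->4] -> levels [7 1 7 10 8]
Step 2: flows [0->1,0=2,3->0,4->0] -> levels [8 2 7 9 7]
Step 3: flows [0->1,0->2,3->0,0->4] -> levels [6 3 8 8 8]
Step 4: flows [0->1,2->0,3->0,4->0] -> levels [8 4 7 7 7]
Step 5: flows [0->1,0->2,0->3,0->4] -> levels [4 5 8 8 8]
Step 6: flows [1->0,2->0,3->0,4->0] -> levels [8 4 7 7 7]
  -> period-2 cycle (repeats step 4); tank 0 never drops to <=2
Tank 0 never reaches <=2 within 15 steps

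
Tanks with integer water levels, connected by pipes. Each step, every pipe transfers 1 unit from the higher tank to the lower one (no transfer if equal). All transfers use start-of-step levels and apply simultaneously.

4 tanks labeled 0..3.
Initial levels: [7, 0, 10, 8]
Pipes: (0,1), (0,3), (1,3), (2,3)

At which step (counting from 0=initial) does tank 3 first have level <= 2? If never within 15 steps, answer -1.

Answer: -1

Derivation:
Step 1: flows [0->1,3->0,3->1,2->3] -> levels [7 2 9 7]
Step 2: flows [0->1,0=3,3->1,2->3] -> levels [6 4 8 7]
Step 3: flows [0->1,3->0,3->1,2->3] -> levels [6 6 7 6]
Step 4: flows [0=1,0=3,1=3,2->3] -> levels [6 6 6 7]
Step 5: flows [0=1,3->0,3->1,3->2] -> levels [7 7 7 4]
Step 6: flows [0=1,0->3,1->3,2->3] -> levels [6 6 6 7]
  -> period-2 cycle (repeats step 4); tank 3 never drops to <=2
Tank 3 never reaches <=2 within 15 steps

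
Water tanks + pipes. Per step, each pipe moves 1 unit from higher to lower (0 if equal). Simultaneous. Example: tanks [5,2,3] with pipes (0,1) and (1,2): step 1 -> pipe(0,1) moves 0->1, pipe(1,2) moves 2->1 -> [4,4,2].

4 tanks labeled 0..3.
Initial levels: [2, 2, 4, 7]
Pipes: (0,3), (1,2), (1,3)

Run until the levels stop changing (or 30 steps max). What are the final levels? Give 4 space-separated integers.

Answer: 4 5 3 3

Derivation:
Step 1: flows [3->0,2->1,3->1] -> levels [3 4 3 5]
Step 2: flows [3->0,1->2,3->1] -> levels [4 4 4 3]
Step 3: flows [0->3,1=2,1->3] -> levels [3 3 4 5]
Step 4: flows [3->0,2->1,3->1] -> levels [4 5 3 3]
Step 5: flows [0->3,1->2,1->3] -> levels [3 3 4 5]
  -> period-2 cycle: step 5 state = step 3 state; never stabilizes
  -> state at step 30: (30-3) mod 2 = 1, same as step 4 -> [4 5 3 3]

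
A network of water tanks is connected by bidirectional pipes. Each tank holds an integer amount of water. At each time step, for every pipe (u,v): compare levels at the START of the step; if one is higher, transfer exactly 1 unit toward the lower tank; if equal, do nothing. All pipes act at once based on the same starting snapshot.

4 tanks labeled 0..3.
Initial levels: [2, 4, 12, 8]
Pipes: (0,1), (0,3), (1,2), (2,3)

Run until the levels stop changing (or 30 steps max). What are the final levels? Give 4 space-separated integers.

Step 1: flows [1->0,3->0,2->1,2->3] -> levels [4 4 10 8]
Step 2: flows [0=1,3->0,2->1,2->3] -> levels [5 5 8 8]
Step 3: flows [0=1,3->0,2->1,2=3] -> levels [6 6 7 7]
Step 4: flows [0=1,3->0,2->1,2=3] -> levels [7 7 6 6]
Step 5: flows [0=1,0->3,1->2,2=3] -> levels [6 6 7 7]
  -> period-2 cycle: step 5 state = step 3 state; never stabilizes
  -> state at step 30: (30-3) mod 2 = 1, same as step 4 -> [7 7 6 6]

Answer: 7 7 6 6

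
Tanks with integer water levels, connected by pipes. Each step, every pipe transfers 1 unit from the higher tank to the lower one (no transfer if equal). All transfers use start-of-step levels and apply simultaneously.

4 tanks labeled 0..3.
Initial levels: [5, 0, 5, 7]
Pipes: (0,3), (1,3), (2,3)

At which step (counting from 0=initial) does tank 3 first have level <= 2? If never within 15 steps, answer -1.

Answer: 5

Derivation:
Step 1: flows [3->0,3->1,3->2] -> levels [6 1 6 4]
Step 2: flows [0->3,3->1,2->3] -> levels [5 2 5 5]
Step 3: flows [0=3,3->1,2=3] -> levels [5 3 5 4]
Step 4: flows [0->3,3->1,2->3] -> levels [4 4 4 5]
Step 5: flows [3->0,3->1,3->2] -> levels [5 5 5 2]
Tank 3 first reaches <=2 at step 5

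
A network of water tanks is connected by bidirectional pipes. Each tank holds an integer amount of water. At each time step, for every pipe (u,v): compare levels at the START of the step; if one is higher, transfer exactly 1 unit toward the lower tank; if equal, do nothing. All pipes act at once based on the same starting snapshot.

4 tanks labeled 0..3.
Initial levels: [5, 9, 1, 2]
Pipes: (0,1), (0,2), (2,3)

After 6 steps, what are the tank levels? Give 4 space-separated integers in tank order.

Answer: 5 4 4 4

Derivation:
Step 1: flows [1->0,0->2,3->2] -> levels [5 8 3 1]
Step 2: flows [1->0,0->2,2->3] -> levels [5 7 3 2]
Step 3: flows [1->0,0->2,2->3] -> levels [5 6 3 3]
Step 4: flows [1->0,0->2,2=3] -> levels [5 5 4 3]
Step 5: flows [0=1,0->2,2->3] -> levels [4 5 4 4]
Step 6: flows [1->0,0=2,2=3] -> levels [5 4 4 4]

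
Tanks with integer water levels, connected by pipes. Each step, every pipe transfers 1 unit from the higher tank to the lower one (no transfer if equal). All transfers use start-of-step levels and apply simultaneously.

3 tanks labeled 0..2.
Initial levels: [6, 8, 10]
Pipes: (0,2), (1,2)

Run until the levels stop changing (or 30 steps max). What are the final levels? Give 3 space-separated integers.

Answer: 8 8 8

Derivation:
Step 1: flows [2->0,2->1] -> levels [7 9 8]
Step 2: flows [2->0,1->2] -> levels [8 8 8]
Step 3: flows [0=2,1=2] -> levels [8 8 8]
  -> stable (no change)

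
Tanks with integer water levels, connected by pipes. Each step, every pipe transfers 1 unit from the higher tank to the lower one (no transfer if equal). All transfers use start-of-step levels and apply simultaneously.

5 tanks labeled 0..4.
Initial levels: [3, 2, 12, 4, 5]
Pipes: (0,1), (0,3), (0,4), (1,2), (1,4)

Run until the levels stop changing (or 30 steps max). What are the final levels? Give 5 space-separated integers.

Answer: 3 7 6 5 5

Derivation:
Step 1: flows [0->1,3->0,4->0,2->1,4->1] -> levels [4 5 11 3 3]
Step 2: flows [1->0,0->3,0->4,2->1,1->4] -> levels [3 4 10 4 5]
Step 3: flows [1->0,3->0,4->0,2->1,4->1] -> levels [6 5 9 3 3]
Step 4: flows [0->1,0->3,0->4,2->1,1->4] -> levels [3 6 8 4 5]
Step 5: flows [1->0,3->0,4->0,2->1,1->4] -> levels [6 5 7 3 5]
Step 6: flows [0->1,0->3,0->4,2->1,1=4] -> levels [3 7 6 4 6]
Step 7: flows [1->0,3->0,4->0,1->2,1->4] -> levels [6 4 7 3 6]
Step 8: flows [0->1,0->3,0=4,2->1,4->1] -> levels [4 7 6 4 5]
Step 9: flows [1->0,0=3,4->0,1->2,1->4] -> levels [6 4 7 4 5]
Step 10: flows [0->1,0->3,0->4,2->1,4->1] -> levels [3 7 6 5 5]
Step 11: flows [1->0,3->0,4->0,1->2,1->4] -> levels [6 4 7 4 5]
  -> period-2 cycle: step 11 state = step 9 state; never stabilizes
  -> state at step 30: (30-9) mod 2 = 1, same as step 10 -> [3 7 6 5 5]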